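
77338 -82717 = - 5379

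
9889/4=2472 +1/4 =2472.25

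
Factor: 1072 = 2^4*67^1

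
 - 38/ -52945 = 38/52945 =0.00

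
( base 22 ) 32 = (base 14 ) 4C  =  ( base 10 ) 68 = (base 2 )1000100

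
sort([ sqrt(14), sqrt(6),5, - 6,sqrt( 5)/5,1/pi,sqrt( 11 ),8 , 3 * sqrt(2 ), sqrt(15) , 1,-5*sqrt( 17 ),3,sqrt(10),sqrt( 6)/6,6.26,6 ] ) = [-5*sqrt( 17 ),-6, 1/pi,sqrt ( 6)/6,sqrt(5 ) /5,1, sqrt(6)  ,  3,  sqrt ( 10), sqrt(11) , sqrt( 14), sqrt( 15), 3*sqrt( 2 ), 5,6,6.26,8 ] 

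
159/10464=53/3488 = 0.02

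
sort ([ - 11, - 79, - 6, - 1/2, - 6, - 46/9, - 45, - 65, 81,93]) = [ - 79, - 65,  -  45, - 11,  -  6, - 6, - 46/9, - 1/2, 81,93]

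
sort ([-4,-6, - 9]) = [ - 9,- 6,- 4] 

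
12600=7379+5221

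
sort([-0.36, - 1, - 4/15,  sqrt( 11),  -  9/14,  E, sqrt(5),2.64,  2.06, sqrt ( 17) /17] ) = [ - 1,- 9/14, - 0.36,-4/15 , sqrt( 17 ) /17,  2.06, sqrt(5),  2.64,  E,sqrt( 11) ]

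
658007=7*94001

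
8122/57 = 8122/57= 142.49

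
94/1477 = 94/1477 = 0.06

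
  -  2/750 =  -1/375 = -0.00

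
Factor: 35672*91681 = 3270444632 = 2^3*7^3*13^1*17^1*5393^1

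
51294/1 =51294 = 51294.00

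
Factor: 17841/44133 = 19/47 = 19^1 * 47^( - 1)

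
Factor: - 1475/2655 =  - 3^(-2) * 5^1 = - 5/9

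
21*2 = 42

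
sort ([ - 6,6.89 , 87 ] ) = [ - 6, 6.89,87]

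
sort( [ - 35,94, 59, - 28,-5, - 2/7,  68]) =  [ - 35 , - 28 , -5, - 2/7, 59, 68,94 ]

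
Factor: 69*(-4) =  - 276 = - 2^2* 3^1  *  23^1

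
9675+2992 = 12667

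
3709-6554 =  - 2845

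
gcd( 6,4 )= 2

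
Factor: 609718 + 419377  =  1029095=5^1  *17^1*12107^1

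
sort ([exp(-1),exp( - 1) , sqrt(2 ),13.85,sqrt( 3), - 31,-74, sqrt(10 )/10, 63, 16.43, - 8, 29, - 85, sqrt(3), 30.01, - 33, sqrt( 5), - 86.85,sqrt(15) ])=[ - 86.85 , - 85,  -  74,- 33, - 31, -8, sqrt( 10)/10, exp( - 1 ), exp( - 1),  sqrt(2 ),  sqrt(3 ), sqrt( 3 ), sqrt( 5), sqrt(15 ), 13.85, 16.43,29, 30.01,63] 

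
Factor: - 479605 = - 5^1*7^1*71^1*193^1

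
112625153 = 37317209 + 75307944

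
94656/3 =31552 = 31552.00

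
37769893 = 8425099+29344794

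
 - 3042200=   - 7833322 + 4791122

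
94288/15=94288/15 = 6285.87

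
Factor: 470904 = 2^3*3^1*7^1 *2803^1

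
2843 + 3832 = 6675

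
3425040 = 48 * 71355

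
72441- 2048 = 70393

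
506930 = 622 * 815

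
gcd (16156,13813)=1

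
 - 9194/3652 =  - 4597/1826 = - 2.52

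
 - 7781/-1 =7781 + 0/1 = 7781.00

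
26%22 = 4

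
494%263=231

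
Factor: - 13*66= - 858=- 2^1*3^1*11^1 * 13^1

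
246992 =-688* (  -  359 ) 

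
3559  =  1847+1712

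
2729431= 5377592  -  2648161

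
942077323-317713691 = 624363632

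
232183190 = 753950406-521767216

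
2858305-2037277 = 821028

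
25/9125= 1/365 = 0.00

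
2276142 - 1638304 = 637838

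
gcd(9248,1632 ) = 544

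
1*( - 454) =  - 454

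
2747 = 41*67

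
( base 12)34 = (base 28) 1C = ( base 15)2a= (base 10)40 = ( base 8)50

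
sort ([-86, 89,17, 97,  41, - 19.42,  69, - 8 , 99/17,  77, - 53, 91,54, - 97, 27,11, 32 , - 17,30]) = [ - 97, - 86, - 53 ,  -  19.42, -17, - 8, 99/17,  11,17,27, 30, 32,  41, 54, 69,77,89,91, 97]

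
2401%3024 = 2401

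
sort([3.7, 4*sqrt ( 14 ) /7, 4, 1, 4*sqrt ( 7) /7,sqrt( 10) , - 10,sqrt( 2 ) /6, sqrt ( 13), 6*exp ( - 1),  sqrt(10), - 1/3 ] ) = [ - 10,-1/3, sqrt ( 2)/6,  1 , 4*sqrt( 7)/7,4 * sqrt( 14)/7 , 6*exp( - 1),sqrt(10),sqrt( 10) , sqrt(13), 3.7,4 ] 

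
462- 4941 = -4479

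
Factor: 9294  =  2^1*3^1*1549^1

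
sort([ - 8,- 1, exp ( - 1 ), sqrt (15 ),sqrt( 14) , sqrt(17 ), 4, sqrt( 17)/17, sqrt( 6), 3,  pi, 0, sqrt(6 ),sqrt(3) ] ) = [ - 8, - 1,0, sqrt( 17) /17,  exp( -1 ), sqrt(3), sqrt( 6),sqrt(6 ),3,pi, sqrt( 14)  ,  sqrt(15),4,sqrt( 17) ] 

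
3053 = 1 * 3053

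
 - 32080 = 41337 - 73417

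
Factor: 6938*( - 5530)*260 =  - 2^4 * 5^2 *7^1*13^1*79^1*3469^1 = - 9975456400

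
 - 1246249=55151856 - 56398105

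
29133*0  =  0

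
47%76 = 47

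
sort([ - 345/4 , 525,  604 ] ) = [ - 345/4,525 , 604]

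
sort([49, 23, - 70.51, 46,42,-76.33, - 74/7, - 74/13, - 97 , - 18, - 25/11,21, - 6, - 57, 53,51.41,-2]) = [- 97, - 76.33, - 70.51,  -  57 , - 18,-74/7,  -  6,-74/13,-25/11, - 2,  21,23, 42 , 46,49 , 51.41 , 53]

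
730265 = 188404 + 541861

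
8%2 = 0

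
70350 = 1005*70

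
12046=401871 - 389825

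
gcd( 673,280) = 1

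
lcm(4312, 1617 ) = 12936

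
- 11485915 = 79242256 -90728171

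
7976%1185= 866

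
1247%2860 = 1247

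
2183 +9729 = 11912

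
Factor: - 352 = - 2^5*11^1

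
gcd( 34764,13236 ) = 12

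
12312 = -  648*( - 19 ) 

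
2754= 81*34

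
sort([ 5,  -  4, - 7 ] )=[ - 7, - 4, 5 ]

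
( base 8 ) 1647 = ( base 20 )26F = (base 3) 1021122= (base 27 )17H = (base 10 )935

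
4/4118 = 2/2059= 0.00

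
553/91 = 79/13 = 6.08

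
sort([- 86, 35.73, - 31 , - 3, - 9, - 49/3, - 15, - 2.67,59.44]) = [ - 86, - 31, - 49/3, - 15, - 9, - 3, - 2.67, 35.73  ,  59.44 ]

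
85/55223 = 85/55223 = 0.00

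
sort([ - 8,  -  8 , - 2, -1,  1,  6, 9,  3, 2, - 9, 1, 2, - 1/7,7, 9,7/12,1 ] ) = [- 9, - 8, - 8, - 2, - 1, - 1/7,7/12, 1,  1,  1,  2 , 2, 3,6, 7, 9,  9 ] 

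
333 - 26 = 307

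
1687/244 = 1687/244  =  6.91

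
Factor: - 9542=-2^1*13^1*367^1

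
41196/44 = 10299/11 =936.27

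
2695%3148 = 2695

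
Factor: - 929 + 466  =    -  463 = - 463^1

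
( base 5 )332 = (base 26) 3e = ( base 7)161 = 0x5c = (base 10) 92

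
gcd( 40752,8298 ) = 18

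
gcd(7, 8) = 1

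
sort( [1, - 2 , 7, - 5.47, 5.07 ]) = [ -5.47, - 2,1,  5.07,  7 ]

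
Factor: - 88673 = - 13^1*19^1 * 359^1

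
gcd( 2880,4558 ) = 2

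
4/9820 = 1/2455 =0.00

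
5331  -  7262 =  - 1931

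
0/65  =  0 = 0.00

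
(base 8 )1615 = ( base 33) RI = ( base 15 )409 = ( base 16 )38D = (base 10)909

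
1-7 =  - 6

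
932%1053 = 932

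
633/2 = 633/2 = 316.50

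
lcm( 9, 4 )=36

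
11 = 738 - 727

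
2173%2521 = 2173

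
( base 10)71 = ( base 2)1000111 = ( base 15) 4B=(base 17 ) 43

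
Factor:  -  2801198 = -2^1*1400599^1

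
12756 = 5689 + 7067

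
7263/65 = 111 + 48/65= 111.74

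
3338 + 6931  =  10269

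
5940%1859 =363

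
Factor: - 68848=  -2^4*13^1*331^1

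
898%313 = 272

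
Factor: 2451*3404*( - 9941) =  - 82939790964= -2^2*3^1*19^1*23^1*37^1*43^1*9941^1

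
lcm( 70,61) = 4270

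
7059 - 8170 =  - 1111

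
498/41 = 12  +  6/41  =  12.15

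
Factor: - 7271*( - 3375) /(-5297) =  - 24539625/5297 = - 3^3 * 5^3*11^1*661^1*5297^( - 1 ) 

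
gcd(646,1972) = 34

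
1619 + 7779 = 9398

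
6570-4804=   1766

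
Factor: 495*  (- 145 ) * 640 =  - 45936000 = - 2^7*3^2*5^3*11^1*29^1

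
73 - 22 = 51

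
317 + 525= 842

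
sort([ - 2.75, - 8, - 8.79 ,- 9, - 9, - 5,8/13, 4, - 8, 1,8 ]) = [ - 9, - 9, - 8.79, - 8, - 8,-5, - 2.75,8/13,1, 4, 8 ]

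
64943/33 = 64943/33  =  1967.97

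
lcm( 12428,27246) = 708396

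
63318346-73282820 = -9964474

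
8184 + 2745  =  10929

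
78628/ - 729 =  - 108+ 104/729 = - 107.86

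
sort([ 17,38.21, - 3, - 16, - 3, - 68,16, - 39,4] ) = [-68,  -  39, - 16, - 3, - 3,  4, 16,17,38.21]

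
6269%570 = 569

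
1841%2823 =1841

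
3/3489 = 1/1163  =  0.00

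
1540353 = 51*30203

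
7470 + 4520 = 11990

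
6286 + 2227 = 8513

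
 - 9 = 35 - 44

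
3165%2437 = 728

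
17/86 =17/86 = 0.20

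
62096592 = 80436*772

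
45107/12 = 3758 + 11/12 = 3758.92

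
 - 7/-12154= 7/12154 = 0.00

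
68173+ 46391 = 114564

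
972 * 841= 817452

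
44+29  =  73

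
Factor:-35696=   -  2^4*23^1*97^1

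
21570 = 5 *4314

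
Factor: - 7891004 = -2^2*11^1*19^1*9439^1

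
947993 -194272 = 753721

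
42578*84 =3576552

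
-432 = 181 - 613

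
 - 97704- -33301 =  - 64403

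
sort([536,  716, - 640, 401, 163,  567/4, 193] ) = [-640,567/4,163, 193, 401,536, 716 ] 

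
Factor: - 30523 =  - 131^1*233^1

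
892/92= 223/23 = 9.70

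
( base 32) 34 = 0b1100100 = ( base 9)121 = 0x64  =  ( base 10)100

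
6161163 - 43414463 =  - 37253300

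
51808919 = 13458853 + 38350066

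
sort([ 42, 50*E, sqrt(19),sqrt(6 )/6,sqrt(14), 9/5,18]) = [ sqrt (6 )/6,9/5, sqrt(14 ),sqrt( 19),18,42, 50*E ]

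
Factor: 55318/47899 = 2^1*17^1 * 19^(  -  1 )*1627^1 * 2521^( - 1) 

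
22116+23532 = 45648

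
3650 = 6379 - 2729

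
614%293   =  28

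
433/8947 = 433/8947 =0.05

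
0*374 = 0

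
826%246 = 88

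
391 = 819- 428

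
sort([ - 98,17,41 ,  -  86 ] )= [ -98,-86,17,41] 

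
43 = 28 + 15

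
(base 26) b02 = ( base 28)9di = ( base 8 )16416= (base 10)7438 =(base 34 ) 6EQ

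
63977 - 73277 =  -  9300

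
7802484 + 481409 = 8283893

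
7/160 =7/160 = 0.04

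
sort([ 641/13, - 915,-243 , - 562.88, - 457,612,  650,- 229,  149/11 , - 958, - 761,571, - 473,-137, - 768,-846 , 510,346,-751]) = [ -958,  -  915, - 846, - 768,-761,  -  751, - 562.88,-473, - 457,-243, - 229, -137, 149/11,641/13,346,510,571 , 612,650 ]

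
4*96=384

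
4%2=0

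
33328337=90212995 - 56884658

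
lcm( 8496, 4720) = 42480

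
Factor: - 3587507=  - 7^1*11^1*46591^1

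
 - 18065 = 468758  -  486823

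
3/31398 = 1/10466 = 0.00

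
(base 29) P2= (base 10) 727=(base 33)M1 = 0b1011010111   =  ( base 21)1dd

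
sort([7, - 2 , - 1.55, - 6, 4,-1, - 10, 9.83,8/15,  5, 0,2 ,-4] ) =[ - 10,- 6 ,  -  4, - 2, - 1.55 , - 1,0,8/15, 2,4 , 5,7, 9.83 ] 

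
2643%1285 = 73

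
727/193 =727/193 = 3.77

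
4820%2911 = 1909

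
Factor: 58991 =58991^1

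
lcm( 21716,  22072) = 1346392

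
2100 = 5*420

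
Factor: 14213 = 61^1*233^1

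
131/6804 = 131/6804=0.02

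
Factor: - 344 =-2^3*43^1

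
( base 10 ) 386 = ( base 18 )138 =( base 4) 12002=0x182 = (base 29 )d9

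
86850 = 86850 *1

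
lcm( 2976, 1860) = 14880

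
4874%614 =576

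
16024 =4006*4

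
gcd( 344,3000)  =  8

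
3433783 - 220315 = 3213468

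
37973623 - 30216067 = 7757556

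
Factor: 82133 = 23^1*3571^1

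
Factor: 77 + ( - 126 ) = -49 = - 7^2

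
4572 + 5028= 9600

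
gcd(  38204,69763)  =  1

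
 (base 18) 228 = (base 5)10232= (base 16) 2b4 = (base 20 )1ec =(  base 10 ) 692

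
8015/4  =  8015/4 = 2003.75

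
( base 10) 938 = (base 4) 32222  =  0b1110101010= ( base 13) 572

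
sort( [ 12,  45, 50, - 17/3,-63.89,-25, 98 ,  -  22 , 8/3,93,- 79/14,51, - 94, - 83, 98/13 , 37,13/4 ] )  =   [ - 94,  -  83, - 63.89, - 25, - 22, - 17/3 , - 79/14,8/3 , 13/4, 98/13, 12, 37,45, 50,  51,93,98 ] 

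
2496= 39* 64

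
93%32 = 29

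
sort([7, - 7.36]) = [ - 7.36,7 ] 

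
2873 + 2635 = 5508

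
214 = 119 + 95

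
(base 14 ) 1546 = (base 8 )7312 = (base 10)3786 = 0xeca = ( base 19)a95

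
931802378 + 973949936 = 1905752314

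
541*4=2164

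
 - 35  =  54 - 89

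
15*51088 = 766320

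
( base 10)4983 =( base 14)1B5D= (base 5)124413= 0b1001101110111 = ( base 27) 6mf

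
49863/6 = 8310+ 1/2 = 8310.50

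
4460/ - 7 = -4460/7  =  - 637.14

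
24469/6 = 24469/6 = 4078.17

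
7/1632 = 7/1632=0.00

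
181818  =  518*351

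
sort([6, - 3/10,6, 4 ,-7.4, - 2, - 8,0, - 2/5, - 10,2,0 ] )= [ - 10, - 8,-7.4, - 2 ,-2/5, - 3/10, 0,  0,2, 4, 6, 6 ]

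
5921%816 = 209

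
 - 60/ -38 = 1 + 11/19=1.58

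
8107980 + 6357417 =14465397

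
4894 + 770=5664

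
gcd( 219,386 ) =1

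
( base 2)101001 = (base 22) 1j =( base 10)41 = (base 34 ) 17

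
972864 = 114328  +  858536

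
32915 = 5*6583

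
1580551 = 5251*301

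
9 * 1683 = 15147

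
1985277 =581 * 3417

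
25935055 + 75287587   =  101222642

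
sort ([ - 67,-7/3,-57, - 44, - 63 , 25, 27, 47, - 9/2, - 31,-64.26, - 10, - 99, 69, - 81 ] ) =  [ - 99,-81, - 67,  -  64.26, - 63,-57, - 44  , - 31, - 10,- 9/2, - 7/3,25, 27, 47, 69 ]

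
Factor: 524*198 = 2^3*3^2*11^1*131^1 = 103752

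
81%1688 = 81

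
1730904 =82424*21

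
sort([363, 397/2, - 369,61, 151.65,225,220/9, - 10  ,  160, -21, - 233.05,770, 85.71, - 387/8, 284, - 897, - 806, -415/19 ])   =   [ - 897, - 806, - 369, - 233.05, - 387/8,-415/19, - 21, - 10, 220/9,61, 85.71, 151.65, 160, 397/2, 225,284,363, 770]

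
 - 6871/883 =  - 8 + 193/883 = - 7.78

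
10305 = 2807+7498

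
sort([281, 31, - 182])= [ - 182,31, 281]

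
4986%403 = 150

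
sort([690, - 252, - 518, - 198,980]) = [ - 518, - 252, - 198 , 690,980]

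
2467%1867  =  600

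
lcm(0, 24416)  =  0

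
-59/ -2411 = 59/2411 = 0.02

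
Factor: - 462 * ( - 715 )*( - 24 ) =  - 7927920 = - 2^4* 3^2 * 5^1*7^1*11^2*13^1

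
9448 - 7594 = 1854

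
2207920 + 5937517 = 8145437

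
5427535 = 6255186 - 827651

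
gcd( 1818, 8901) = 9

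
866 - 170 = 696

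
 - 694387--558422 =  - 135965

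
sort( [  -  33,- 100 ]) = [ - 100, - 33 ]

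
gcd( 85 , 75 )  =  5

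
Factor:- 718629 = - 3^1*239543^1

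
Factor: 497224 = 2^3*7^1* 13^1*683^1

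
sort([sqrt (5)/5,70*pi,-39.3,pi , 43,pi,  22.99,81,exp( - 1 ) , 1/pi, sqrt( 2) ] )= [ - 39.3, 1/pi,exp ( - 1), sqrt (5 )/5,  sqrt(2), pi,pi , 22.99,43,81,70*pi]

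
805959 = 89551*9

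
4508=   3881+627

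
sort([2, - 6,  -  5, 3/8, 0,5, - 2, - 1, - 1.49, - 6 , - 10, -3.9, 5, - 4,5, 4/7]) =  [ - 10, - 6, - 6,-5, - 4, - 3.9, - 2 , - 1.49, - 1 , 0,3/8,  4/7,2, 5, 5, 5]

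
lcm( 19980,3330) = 19980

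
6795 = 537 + 6258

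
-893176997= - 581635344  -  311541653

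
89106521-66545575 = 22560946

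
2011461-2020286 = -8825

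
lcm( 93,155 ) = 465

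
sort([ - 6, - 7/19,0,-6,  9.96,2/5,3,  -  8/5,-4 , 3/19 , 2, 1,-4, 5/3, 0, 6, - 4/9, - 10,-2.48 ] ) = [-10, - 6,-6,-4, - 4,-2.48, - 8/5,-4/9, - 7/19, 0,  0,  3/19 , 2/5, 1, 5/3, 2, 3,  6, 9.96]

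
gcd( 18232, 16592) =8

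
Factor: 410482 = 2^1*17^1*12073^1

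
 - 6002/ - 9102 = 3001/4551 = 0.66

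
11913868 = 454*26242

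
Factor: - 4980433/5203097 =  - 151^1*32983^1*5203097^(-1) 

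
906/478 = 1 + 214/239=1.90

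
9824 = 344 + 9480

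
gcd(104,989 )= 1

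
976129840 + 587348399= 1563478239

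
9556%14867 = 9556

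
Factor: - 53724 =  - 2^2*3^1*11^2*37^1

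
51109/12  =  4259 + 1/12 = 4259.08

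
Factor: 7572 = 2^2*3^1*631^1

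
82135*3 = 246405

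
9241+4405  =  13646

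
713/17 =713/17 =41.94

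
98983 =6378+92605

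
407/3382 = 407/3382=0.12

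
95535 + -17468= 78067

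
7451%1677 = 743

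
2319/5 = 2319/5 = 463.80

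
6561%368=305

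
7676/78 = 98+16/39 = 98.41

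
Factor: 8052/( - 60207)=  - 2^2  *7^(-1)*11^1*47^( - 1 ) = - 44/329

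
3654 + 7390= 11044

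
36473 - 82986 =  - 46513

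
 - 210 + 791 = 581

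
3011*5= 15055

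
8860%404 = 376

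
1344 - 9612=  -  8268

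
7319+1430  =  8749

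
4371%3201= 1170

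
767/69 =11 + 8/69  =  11.12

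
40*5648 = 225920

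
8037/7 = 1148 + 1/7 = 1148.14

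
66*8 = 528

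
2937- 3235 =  - 298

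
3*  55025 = 165075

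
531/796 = 531/796 = 0.67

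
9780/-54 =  - 182 + 8/9 = -  181.11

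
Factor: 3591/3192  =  9/8 = 2^( - 3 )*3^2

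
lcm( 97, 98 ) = 9506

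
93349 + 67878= 161227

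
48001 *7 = 336007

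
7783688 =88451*88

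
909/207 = 101/23 = 4.39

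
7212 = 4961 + 2251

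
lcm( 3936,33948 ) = 271584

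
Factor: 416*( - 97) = -40352 = -2^5 * 13^1 *97^1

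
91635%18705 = 16815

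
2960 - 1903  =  1057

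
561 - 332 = 229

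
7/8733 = 7/8733 = 0.00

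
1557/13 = 119 + 10/13 = 119.77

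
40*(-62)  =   - 2480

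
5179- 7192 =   -  2013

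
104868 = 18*5826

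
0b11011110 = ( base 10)222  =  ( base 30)7C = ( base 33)6O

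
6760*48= 324480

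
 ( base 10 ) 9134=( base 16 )23ae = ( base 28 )bi6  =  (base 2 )10001110101110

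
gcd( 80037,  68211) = 9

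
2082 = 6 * 347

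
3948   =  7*564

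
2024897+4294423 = 6319320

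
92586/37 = 2502 + 12/37 = 2502.32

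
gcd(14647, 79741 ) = 1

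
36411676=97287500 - 60875824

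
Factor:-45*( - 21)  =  945=3^3*5^1*7^1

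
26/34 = 13/17 = 0.76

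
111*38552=4279272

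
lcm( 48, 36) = 144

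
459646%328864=130782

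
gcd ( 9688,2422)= 2422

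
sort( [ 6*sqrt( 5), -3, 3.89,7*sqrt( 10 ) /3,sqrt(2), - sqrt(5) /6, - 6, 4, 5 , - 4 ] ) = [- 6, - 4, - 3, -sqrt( 5)/6, sqrt (2),3.89,4,5  ,  7*sqrt(10)/3, 6*sqrt(5)]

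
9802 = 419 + 9383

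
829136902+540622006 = 1369758908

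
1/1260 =1/1260= 0.00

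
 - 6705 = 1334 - 8039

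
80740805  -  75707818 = 5032987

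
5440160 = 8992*605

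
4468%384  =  244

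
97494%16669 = 14149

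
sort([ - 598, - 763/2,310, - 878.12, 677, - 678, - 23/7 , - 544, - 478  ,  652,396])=[-878.12, - 678, - 598, - 544, - 478, -763/2, - 23/7, 310, 396, 652, 677 ]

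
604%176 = 76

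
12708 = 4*3177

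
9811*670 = 6573370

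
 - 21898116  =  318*( - 68862 )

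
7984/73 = 7984/73 = 109.37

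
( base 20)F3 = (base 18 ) gf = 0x12f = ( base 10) 303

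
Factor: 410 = 2^1* 5^1*41^1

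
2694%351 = 237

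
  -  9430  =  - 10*943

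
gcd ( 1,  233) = 1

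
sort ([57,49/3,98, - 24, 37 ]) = [ - 24,49/3,37,57,98]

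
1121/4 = 280 + 1/4 = 280.25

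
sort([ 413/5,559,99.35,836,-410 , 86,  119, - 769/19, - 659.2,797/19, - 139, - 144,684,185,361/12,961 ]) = [-659.2, - 410, - 144, - 139, - 769/19 , 361/12,797/19,413/5, 86, 99.35,119,185,559, 684, 836,961 ]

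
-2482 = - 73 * 34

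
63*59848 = 3770424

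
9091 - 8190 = 901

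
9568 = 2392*4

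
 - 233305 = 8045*( - 29 )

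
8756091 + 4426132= 13182223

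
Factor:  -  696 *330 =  - 229680 = - 2^4*3^2*5^1 * 11^1*29^1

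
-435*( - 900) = 391500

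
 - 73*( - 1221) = 89133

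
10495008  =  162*64784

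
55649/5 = 11129 + 4/5= 11129.80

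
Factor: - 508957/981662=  - 2^( - 1 )*11^( - 1 ) * 44621^(  -  1) * 508957^1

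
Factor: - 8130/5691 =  - 2^1*5^1*7^ ( - 1) = - 10/7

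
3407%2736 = 671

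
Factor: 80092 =2^2 *20023^1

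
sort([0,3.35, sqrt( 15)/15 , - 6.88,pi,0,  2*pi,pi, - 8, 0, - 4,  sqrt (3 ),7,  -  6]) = [ - 8,  -  6.88, - 6, - 4, 0, 0 , 0, sqrt(15)/15 , sqrt( 3 ), pi, pi,3.35 , 2*pi, 7 ]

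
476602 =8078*59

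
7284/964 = 7 + 134/241 = 7.56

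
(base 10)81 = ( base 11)74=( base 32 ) 2H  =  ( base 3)10000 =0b1010001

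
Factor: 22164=2^2*3^1 * 1847^1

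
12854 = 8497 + 4357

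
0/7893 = 0=0.00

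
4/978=2/489= 0.00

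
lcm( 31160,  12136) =1152920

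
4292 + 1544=5836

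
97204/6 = 48602/3  =  16200.67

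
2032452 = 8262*246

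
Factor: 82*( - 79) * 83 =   -  2^1*41^1 * 79^1*83^1 = -537674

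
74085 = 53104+20981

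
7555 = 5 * 1511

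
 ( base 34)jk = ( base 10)666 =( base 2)1010011010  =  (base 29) MS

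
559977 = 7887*71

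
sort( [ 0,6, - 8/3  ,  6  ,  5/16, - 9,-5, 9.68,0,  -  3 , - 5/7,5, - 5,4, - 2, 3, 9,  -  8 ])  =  [ - 9, - 8, - 5, - 5,  -  3, - 8/3, - 2, - 5/7, 0, 0,5/16,3,4, 5,6,  6, 9, 9.68]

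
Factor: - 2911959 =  - 3^2 * 19^1 * 17029^1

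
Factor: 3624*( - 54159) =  - 2^3*3^2*7^1*151^1*2579^1 = - 196272216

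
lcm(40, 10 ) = 40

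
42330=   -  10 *( - 4233) 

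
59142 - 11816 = 47326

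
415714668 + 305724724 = 721439392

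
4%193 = 4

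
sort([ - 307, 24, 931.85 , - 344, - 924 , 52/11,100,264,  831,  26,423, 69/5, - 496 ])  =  [ - 924,  -  496, - 344, - 307,52/11,  69/5, 24,26,  100, 264,423,831, 931.85 ]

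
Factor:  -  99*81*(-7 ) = 3^6*7^1 * 11^1 = 56133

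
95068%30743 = 2839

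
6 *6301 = 37806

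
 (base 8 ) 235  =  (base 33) 4p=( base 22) 73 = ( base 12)111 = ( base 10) 157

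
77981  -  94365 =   -  16384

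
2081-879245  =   - 877164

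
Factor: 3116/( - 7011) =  - 2^2*3^( - 2) = -4/9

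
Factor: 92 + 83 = 5^2*7^1  =  175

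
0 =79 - 79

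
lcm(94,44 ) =2068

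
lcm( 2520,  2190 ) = 183960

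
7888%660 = 628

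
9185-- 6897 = 16082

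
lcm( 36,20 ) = 180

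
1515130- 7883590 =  -6368460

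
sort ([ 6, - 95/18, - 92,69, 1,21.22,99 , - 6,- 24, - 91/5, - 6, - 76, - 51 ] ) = [ - 92, - 76, - 51, - 24, - 91/5, - 6, - 6, - 95/18,  1,6, 21.22, 69,99 ] 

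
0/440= 0 = 0.00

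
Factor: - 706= - 2^1*353^1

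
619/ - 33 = - 619/33 = - 18.76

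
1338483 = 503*2661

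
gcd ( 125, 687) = 1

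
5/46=5/46 = 0.11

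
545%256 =33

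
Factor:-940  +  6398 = 2^1*2729^1 = 5458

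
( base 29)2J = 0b1001101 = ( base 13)5c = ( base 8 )115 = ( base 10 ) 77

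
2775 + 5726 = 8501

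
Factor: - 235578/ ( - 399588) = 79/134= 2^( - 1)*67^ ( - 1)*79^1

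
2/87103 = 2/87103=0.00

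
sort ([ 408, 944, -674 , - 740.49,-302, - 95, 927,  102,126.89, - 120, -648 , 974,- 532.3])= [ - 740.49 , - 674, - 648 , - 532.3, - 302,  -  120, - 95, 102,126.89, 408,927 , 944 , 974 ]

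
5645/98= 57+ 59/98= 57.60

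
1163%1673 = 1163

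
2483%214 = 129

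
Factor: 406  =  2^1*7^1*29^1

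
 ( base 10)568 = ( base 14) 2c8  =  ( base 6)2344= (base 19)1AH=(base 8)1070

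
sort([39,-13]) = [  -  13, 39 ]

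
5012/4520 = 1 + 123/1130 = 1.11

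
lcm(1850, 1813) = 90650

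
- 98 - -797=699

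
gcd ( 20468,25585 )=5117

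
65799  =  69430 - 3631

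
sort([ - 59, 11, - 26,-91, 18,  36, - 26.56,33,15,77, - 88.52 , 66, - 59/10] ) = [ - 91, - 88.52, - 59,-26.56,  -  26, - 59/10,11,15,18,  33, 36, 66,77 ]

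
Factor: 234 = 2^1 * 3^2*13^1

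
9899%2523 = 2330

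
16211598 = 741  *21878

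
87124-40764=46360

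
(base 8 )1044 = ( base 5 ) 4143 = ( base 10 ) 548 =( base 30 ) I8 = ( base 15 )268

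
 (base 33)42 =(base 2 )10000110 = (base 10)134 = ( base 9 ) 158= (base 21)68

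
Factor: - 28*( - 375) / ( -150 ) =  - 2^1*5^1 *7^1 =-70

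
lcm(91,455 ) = 455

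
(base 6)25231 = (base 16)eb3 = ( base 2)111010110011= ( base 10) 3763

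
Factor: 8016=2^4*  3^1*167^1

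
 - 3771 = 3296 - 7067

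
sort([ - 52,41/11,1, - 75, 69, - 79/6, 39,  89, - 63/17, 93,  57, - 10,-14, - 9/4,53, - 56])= [ - 75,-56, - 52, - 14, - 79/6, - 10, - 63/17 , - 9/4,1 , 41/11,39,53,57, 69, 89,93] 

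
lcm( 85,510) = 510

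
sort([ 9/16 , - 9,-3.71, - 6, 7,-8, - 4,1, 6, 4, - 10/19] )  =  [ - 9, - 8, - 6,-4, - 3.71,-10/19, 9/16, 1, 4 , 6,7 ]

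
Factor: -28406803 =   -  28406803^1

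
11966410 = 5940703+6025707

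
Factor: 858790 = 2^1*5^1 *157^1*547^1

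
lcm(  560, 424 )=29680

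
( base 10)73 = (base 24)31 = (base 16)49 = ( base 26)2L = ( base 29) 2F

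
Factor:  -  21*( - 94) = 1974 = 2^1*3^1*7^1*47^1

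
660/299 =660/299= 2.21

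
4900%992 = 932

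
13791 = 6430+7361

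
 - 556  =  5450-6006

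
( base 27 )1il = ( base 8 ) 2324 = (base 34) 12c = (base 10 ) 1236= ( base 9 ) 1623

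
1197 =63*19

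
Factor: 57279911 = 13^1*41^1*107467^1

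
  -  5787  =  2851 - 8638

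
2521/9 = 280+1/9 = 280.11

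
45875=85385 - 39510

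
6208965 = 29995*207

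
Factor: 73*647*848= 2^4*53^1* 73^1*647^1 = 40051888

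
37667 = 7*5381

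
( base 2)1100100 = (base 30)3a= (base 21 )4G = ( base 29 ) 3D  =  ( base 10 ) 100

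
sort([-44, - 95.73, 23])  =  [-95.73,-44, 23] 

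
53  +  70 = 123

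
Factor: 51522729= 3^1 * 43^1*399401^1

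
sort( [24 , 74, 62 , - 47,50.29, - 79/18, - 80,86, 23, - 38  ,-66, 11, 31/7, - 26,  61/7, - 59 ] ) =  [ - 80, - 66, - 59, - 47, - 38, - 26, -79/18, 31/7 , 61/7, 11, 23,24,50.29,62 , 74, 86 ] 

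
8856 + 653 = 9509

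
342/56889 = 38/6321 = 0.01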